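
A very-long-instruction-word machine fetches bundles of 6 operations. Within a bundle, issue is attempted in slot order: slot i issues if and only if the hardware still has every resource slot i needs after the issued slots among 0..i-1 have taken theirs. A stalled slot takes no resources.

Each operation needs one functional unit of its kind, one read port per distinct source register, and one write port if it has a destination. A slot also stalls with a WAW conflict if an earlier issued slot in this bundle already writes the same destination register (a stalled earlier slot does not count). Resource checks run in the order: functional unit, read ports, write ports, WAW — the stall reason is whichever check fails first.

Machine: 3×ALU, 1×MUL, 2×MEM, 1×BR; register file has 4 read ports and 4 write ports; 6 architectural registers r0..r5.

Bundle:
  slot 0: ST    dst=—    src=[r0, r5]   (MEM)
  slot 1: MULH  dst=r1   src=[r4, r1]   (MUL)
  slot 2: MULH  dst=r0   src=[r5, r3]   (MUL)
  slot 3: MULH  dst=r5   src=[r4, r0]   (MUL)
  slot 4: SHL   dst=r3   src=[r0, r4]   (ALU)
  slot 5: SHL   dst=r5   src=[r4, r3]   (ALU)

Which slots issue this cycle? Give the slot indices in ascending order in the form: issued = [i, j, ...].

(0) want 1×MEM +2rd +0wr — yes → AL3|MU1|ME1|BR1|rd2|wr4
(1) want 1×MUL +2rd +1wr — yes → AL3|MU0|ME1|BR1|rd0|wr3
(2) want 1×MUL +2rd +1wr — FU → AL3|MU0|ME1|BR1|rd0|wr3
(3) want 1×MUL +2rd +1wr — FU → AL3|MU0|ME1|BR1|rd0|wr3
(4) want 1×ALU +2rd +1wr — RD_PORT → AL3|MU0|ME1|BR1|rd0|wr3
(5) want 1×ALU +2rd +1wr — RD_PORT → AL3|MU0|ME1|BR1|rd0|wr3

issued = [0, 1]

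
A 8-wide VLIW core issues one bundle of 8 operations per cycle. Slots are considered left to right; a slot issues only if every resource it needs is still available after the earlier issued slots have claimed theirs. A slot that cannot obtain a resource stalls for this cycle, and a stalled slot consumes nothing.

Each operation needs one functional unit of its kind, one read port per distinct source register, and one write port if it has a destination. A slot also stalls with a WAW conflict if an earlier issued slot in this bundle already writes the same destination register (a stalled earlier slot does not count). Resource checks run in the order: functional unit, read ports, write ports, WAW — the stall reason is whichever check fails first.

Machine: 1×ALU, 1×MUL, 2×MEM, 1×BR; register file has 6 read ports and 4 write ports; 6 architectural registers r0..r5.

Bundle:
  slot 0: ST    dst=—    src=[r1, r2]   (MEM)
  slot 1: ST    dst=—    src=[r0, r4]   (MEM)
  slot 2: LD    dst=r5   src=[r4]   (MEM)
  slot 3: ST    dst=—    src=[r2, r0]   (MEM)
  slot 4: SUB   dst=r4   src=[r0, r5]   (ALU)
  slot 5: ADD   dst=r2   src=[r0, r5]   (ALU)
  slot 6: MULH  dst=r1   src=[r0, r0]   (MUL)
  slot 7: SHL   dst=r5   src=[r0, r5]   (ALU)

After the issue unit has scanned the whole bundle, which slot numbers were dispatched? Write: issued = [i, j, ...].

issued = [0, 1, 4]

#0 MEM src=r1,r2 dispatched  <A:1 Mu:1 Ld:1 B:1 rd:4 wr:4>
#1 MEM src=r0,r4 dispatched  <A:1 Mu:1 Ld:0 B:1 rd:2 wr:4>
#2 MEM src=r4 held:FU  <A:1 Mu:1 Ld:0 B:1 rd:2 wr:4>
#3 MEM src=r2,r0 held:FU  <A:1 Mu:1 Ld:0 B:1 rd:2 wr:4>
#4 ALU src=r0,r5 dispatched  <A:0 Mu:1 Ld:0 B:1 rd:0 wr:3>
#5 ALU src=r0,r5 held:FU  <A:0 Mu:1 Ld:0 B:1 rd:0 wr:3>
#6 MUL src=r0,r0 held:RD_PORT  <A:0 Mu:1 Ld:0 B:1 rd:0 wr:3>
#7 ALU src=r0,r5 held:FU  <A:0 Mu:1 Ld:0 B:1 rd:0 wr:3>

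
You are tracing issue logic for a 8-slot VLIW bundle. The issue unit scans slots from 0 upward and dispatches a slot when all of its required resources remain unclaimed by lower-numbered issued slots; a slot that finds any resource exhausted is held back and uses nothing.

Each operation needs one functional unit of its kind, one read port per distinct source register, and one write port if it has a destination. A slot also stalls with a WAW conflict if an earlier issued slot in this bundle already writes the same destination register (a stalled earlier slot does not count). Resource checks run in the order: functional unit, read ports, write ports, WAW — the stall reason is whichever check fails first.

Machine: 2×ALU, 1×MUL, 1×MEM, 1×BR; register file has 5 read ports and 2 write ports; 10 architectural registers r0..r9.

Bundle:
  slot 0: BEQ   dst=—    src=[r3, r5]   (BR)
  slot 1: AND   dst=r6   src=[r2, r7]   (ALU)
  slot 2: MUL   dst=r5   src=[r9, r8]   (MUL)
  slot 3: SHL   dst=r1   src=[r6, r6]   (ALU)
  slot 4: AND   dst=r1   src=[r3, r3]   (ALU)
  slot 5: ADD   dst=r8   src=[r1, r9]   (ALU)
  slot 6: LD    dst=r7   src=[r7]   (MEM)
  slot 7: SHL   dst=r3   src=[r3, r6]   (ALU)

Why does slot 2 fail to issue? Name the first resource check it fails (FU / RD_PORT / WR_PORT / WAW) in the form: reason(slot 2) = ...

  0. BR ⇒ go  {2A/1Mu/1Ld/0B | 3r 2w}
  1. ALU→r6 ⇒ go  {1A/1Mu/1Ld/0B | 1r 1w}
  2. MUL→r5 ⇒ no(RD_PORT)  {1A/1Mu/1Ld/0B | 1r 1w}
  3. ALU→r1 ⇒ go  {0A/1Mu/1Ld/0B | 0r 0w}
  4. ALU→r1 ⇒ no(FU)  {0A/1Mu/1Ld/0B | 0r 0w}
  5. ALU→r8 ⇒ no(FU)  {0A/1Mu/1Ld/0B | 0r 0w}
  6. MEM→r7 ⇒ no(RD_PORT)  {0A/1Mu/1Ld/0B | 0r 0w}
  7. ALU→r3 ⇒ no(FU)  {0A/1Mu/1Ld/0B | 0r 0w}

reason(slot 2) = RD_PORT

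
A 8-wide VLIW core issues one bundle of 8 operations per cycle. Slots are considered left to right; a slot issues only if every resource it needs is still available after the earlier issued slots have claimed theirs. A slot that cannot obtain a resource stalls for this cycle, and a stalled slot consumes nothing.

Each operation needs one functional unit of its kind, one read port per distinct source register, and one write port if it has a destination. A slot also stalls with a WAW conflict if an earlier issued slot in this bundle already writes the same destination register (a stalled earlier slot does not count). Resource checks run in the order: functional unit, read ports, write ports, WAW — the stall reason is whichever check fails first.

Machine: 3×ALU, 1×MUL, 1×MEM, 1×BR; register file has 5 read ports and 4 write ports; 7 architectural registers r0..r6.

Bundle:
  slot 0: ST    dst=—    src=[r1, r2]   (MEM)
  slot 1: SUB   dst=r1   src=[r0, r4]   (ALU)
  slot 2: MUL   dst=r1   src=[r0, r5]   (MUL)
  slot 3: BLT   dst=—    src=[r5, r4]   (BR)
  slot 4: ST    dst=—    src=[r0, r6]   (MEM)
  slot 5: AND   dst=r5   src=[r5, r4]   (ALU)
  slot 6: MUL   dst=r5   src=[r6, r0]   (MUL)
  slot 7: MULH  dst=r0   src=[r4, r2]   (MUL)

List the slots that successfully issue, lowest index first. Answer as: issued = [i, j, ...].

#0 MEM src=r1,r2 dispatched  <A:3 Mu:1 Ld:0 B:1 rd:3 wr:4>
#1 ALU src=r0,r4 dispatched  <A:2 Mu:1 Ld:0 B:1 rd:1 wr:3>
#2 MUL src=r0,r5 held:RD_PORT  <A:2 Mu:1 Ld:0 B:1 rd:1 wr:3>
#3 BR src=r5,r4 held:RD_PORT  <A:2 Mu:1 Ld:0 B:1 rd:1 wr:3>
#4 MEM src=r0,r6 held:FU  <A:2 Mu:1 Ld:0 B:1 rd:1 wr:3>
#5 ALU src=r5,r4 held:RD_PORT  <A:2 Mu:1 Ld:0 B:1 rd:1 wr:3>
#6 MUL src=r6,r0 held:RD_PORT  <A:2 Mu:1 Ld:0 B:1 rd:1 wr:3>
#7 MUL src=r4,r2 held:RD_PORT  <A:2 Mu:1 Ld:0 B:1 rd:1 wr:3>

issued = [0, 1]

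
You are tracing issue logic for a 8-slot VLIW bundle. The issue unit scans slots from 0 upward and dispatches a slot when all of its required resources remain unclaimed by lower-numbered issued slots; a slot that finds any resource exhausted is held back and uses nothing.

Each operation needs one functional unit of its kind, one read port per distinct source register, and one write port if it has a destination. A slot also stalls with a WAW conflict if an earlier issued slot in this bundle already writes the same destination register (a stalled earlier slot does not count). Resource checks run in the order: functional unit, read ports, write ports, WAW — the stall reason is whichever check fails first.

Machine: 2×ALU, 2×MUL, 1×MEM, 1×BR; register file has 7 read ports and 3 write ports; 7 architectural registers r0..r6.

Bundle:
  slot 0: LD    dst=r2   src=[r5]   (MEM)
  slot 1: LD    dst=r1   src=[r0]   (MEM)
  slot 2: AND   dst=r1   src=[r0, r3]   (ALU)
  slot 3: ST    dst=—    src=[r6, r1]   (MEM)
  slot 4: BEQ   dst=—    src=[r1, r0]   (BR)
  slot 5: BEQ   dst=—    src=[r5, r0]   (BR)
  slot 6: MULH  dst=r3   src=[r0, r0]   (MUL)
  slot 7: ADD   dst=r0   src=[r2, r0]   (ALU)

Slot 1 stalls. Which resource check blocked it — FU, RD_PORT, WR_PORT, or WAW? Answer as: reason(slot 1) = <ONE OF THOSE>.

slot 0 (MEM): ISSUE — free A2,Mu2,Ld0,B1 rp6 wp2
slot 1 (MEM): stall FU — free A2,Mu2,Ld0,B1 rp6 wp2
slot 2 (ALU): ISSUE — free A1,Mu2,Ld0,B1 rp4 wp1
slot 3 (MEM): stall FU — free A1,Mu2,Ld0,B1 rp4 wp1
slot 4 (BR): ISSUE — free A1,Mu2,Ld0,B0 rp2 wp1
slot 5 (BR): stall FU — free A1,Mu2,Ld0,B0 rp2 wp1
slot 6 (MUL): ISSUE — free A1,Mu1,Ld0,B0 rp1 wp0
slot 7 (ALU): stall RD_PORT — free A1,Mu1,Ld0,B0 rp1 wp0

reason(slot 1) = FU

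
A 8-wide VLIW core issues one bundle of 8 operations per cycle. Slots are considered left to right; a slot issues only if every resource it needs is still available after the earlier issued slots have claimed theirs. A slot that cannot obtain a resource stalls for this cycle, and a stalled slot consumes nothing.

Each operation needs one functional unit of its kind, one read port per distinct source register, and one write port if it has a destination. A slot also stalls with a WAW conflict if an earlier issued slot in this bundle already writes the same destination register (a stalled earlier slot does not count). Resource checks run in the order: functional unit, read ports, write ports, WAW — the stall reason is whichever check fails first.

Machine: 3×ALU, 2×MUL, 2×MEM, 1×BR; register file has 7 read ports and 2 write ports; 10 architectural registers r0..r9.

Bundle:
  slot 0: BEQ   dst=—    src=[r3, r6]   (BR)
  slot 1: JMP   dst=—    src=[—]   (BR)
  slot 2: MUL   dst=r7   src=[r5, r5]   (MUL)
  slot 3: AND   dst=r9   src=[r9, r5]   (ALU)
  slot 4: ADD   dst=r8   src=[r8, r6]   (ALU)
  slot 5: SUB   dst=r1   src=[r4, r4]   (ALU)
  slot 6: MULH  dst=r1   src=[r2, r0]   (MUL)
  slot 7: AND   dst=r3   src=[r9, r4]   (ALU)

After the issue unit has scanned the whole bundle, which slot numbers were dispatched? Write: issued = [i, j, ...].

  0. BR ⇒ go  {3A/2Mu/2Ld/0B | 5r 2w}
  1. BR ⇒ no(FU)  {3A/2Mu/2Ld/0B | 5r 2w}
  2. MUL→r7 ⇒ go  {3A/1Mu/2Ld/0B | 4r 1w}
  3. ALU→r9 ⇒ go  {2A/1Mu/2Ld/0B | 2r 0w}
  4. ALU→r8 ⇒ no(WR_PORT)  {2A/1Mu/2Ld/0B | 2r 0w}
  5. ALU→r1 ⇒ no(WR_PORT)  {2A/1Mu/2Ld/0B | 2r 0w}
  6. MUL→r1 ⇒ no(WR_PORT)  {2A/1Mu/2Ld/0B | 2r 0w}
  7. ALU→r3 ⇒ no(WR_PORT)  {2A/1Mu/2Ld/0B | 2r 0w}

issued = [0, 2, 3]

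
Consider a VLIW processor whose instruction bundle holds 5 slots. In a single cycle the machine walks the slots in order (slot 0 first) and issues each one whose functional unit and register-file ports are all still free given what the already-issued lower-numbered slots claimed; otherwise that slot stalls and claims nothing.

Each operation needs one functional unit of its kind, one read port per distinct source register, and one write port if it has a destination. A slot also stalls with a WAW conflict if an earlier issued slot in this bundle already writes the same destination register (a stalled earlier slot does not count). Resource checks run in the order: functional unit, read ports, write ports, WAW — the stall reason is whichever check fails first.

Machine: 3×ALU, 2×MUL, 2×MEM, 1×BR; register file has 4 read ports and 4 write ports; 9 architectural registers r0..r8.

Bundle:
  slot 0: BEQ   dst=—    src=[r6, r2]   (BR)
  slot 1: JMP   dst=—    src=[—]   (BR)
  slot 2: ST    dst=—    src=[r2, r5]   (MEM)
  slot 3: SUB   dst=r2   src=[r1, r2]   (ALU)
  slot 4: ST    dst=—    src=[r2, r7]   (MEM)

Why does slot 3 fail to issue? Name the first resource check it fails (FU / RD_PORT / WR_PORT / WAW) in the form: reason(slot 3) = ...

  0. BR ⇒ go  {3A/2Mu/2Ld/0B | 2r 4w}
  1. BR ⇒ no(FU)  {3A/2Mu/2Ld/0B | 2r 4w}
  2. MEM ⇒ go  {3A/2Mu/1Ld/0B | 0r 4w}
  3. ALU→r2 ⇒ no(RD_PORT)  {3A/2Mu/1Ld/0B | 0r 4w}
  4. MEM ⇒ no(RD_PORT)  {3A/2Mu/1Ld/0B | 0r 4w}

reason(slot 3) = RD_PORT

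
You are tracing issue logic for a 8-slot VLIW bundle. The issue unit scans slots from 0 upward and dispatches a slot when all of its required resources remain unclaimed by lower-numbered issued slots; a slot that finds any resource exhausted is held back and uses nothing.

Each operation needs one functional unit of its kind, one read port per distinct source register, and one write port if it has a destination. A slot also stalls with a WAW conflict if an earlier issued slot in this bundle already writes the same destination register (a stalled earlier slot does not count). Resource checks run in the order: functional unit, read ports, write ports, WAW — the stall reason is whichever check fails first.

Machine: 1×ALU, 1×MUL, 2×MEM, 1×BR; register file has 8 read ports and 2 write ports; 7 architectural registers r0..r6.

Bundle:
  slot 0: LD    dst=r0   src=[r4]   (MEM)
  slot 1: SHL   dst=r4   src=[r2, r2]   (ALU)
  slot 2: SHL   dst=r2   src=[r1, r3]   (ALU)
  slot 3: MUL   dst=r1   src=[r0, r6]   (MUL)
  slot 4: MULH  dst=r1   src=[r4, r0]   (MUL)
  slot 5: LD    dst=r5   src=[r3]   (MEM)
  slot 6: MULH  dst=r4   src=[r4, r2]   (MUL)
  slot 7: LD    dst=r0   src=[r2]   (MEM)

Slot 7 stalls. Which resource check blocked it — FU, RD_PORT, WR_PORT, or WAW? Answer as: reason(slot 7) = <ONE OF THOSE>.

(0) want 1×MEM +1rd +1wr — yes → AL1|MU1|ME1|BR1|rd7|wr1
(1) want 1×ALU +1rd +1wr — yes → AL0|MU1|ME1|BR1|rd6|wr0
(2) want 1×ALU +2rd +1wr — FU → AL0|MU1|ME1|BR1|rd6|wr0
(3) want 1×MUL +2rd +1wr — WR_PORT → AL0|MU1|ME1|BR1|rd6|wr0
(4) want 1×MUL +2rd +1wr — WR_PORT → AL0|MU1|ME1|BR1|rd6|wr0
(5) want 1×MEM +1rd +1wr — WR_PORT → AL0|MU1|ME1|BR1|rd6|wr0
(6) want 1×MUL +2rd +1wr — WR_PORT → AL0|MU1|ME1|BR1|rd6|wr0
(7) want 1×MEM +1rd +1wr — WR_PORT → AL0|MU1|ME1|BR1|rd6|wr0

reason(slot 7) = WR_PORT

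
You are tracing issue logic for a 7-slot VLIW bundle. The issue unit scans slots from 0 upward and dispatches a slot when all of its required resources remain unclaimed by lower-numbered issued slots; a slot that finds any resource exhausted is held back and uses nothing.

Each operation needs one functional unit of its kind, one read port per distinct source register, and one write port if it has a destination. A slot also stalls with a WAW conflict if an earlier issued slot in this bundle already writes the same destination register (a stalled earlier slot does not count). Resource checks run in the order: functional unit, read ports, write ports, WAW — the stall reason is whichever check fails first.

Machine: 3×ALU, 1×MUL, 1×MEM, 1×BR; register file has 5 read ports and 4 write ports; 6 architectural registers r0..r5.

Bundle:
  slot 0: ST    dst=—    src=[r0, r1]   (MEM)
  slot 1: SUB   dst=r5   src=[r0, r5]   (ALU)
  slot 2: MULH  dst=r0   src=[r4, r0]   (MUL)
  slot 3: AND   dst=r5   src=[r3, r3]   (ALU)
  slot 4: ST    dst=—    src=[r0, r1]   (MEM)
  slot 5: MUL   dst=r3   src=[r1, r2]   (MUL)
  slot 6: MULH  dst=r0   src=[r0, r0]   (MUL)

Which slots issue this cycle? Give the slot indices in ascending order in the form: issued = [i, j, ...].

issued = [0, 1, 6]

slot 0 (MEM): ISSUE — free A3,Mu1,Ld0,B1 rp3 wp4
slot 1 (ALU): ISSUE — free A2,Mu1,Ld0,B1 rp1 wp3
slot 2 (MUL): stall RD_PORT — free A2,Mu1,Ld0,B1 rp1 wp3
slot 3 (ALU): stall WAW — free A2,Mu1,Ld0,B1 rp1 wp3
slot 4 (MEM): stall FU — free A2,Mu1,Ld0,B1 rp1 wp3
slot 5 (MUL): stall RD_PORT — free A2,Mu1,Ld0,B1 rp1 wp3
slot 6 (MUL): ISSUE — free A2,Mu0,Ld0,B1 rp0 wp2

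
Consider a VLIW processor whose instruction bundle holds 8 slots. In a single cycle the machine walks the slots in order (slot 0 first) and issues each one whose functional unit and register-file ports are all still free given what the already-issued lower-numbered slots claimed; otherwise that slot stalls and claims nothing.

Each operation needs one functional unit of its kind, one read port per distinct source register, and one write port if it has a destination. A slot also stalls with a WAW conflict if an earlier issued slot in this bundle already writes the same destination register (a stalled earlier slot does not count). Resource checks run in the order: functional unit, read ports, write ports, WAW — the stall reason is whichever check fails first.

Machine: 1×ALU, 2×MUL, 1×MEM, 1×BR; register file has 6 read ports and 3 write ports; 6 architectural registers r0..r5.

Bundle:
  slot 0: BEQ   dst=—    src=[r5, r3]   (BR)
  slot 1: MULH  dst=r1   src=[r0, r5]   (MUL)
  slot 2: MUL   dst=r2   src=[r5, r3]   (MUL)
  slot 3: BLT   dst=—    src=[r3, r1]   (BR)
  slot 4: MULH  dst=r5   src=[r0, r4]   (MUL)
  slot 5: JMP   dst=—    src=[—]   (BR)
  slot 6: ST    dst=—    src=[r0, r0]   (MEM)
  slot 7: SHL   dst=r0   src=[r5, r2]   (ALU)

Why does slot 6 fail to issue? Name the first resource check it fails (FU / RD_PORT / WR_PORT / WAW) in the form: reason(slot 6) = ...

reason(slot 6) = RD_PORT

#0 BR src=r5,r3 dispatched  <A:1 Mu:2 Ld:1 B:0 rd:4 wr:3>
#1 MUL src=r0,r5 dispatched  <A:1 Mu:1 Ld:1 B:0 rd:2 wr:2>
#2 MUL src=r5,r3 dispatched  <A:1 Mu:0 Ld:1 B:0 rd:0 wr:1>
#3 BR src=r3,r1 held:FU  <A:1 Mu:0 Ld:1 B:0 rd:0 wr:1>
#4 MUL src=r0,r4 held:FU  <A:1 Mu:0 Ld:1 B:0 rd:0 wr:1>
#5 BR src=- held:FU  <A:1 Mu:0 Ld:1 B:0 rd:0 wr:1>
#6 MEM src=r0,r0 held:RD_PORT  <A:1 Mu:0 Ld:1 B:0 rd:0 wr:1>
#7 ALU src=r5,r2 held:RD_PORT  <A:1 Mu:0 Ld:1 B:0 rd:0 wr:1>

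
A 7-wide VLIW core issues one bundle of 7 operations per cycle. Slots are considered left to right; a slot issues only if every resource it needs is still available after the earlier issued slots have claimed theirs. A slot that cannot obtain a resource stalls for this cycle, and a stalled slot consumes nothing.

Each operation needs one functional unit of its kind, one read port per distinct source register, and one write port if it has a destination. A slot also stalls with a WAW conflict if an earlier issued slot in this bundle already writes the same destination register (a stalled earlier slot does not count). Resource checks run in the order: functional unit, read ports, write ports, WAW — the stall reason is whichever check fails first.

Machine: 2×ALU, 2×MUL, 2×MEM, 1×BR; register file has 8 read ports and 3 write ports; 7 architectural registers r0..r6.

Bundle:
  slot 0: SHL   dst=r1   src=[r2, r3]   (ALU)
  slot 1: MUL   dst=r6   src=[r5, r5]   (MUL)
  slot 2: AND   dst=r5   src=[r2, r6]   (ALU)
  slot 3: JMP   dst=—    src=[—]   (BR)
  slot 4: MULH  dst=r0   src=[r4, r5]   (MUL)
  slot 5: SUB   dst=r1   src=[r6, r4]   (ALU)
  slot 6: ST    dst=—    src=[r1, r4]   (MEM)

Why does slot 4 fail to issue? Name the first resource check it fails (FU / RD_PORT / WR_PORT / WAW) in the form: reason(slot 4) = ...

slot 0 (ALU): ISSUE — free A1,Mu2,Ld2,B1 rp6 wp2
slot 1 (MUL): ISSUE — free A1,Mu1,Ld2,B1 rp5 wp1
slot 2 (ALU): ISSUE — free A0,Mu1,Ld2,B1 rp3 wp0
slot 3 (BR): ISSUE — free A0,Mu1,Ld2,B0 rp3 wp0
slot 4 (MUL): stall WR_PORT — free A0,Mu1,Ld2,B0 rp3 wp0
slot 5 (ALU): stall FU — free A0,Mu1,Ld2,B0 rp3 wp0
slot 6 (MEM): ISSUE — free A0,Mu1,Ld1,B0 rp1 wp0

reason(slot 4) = WR_PORT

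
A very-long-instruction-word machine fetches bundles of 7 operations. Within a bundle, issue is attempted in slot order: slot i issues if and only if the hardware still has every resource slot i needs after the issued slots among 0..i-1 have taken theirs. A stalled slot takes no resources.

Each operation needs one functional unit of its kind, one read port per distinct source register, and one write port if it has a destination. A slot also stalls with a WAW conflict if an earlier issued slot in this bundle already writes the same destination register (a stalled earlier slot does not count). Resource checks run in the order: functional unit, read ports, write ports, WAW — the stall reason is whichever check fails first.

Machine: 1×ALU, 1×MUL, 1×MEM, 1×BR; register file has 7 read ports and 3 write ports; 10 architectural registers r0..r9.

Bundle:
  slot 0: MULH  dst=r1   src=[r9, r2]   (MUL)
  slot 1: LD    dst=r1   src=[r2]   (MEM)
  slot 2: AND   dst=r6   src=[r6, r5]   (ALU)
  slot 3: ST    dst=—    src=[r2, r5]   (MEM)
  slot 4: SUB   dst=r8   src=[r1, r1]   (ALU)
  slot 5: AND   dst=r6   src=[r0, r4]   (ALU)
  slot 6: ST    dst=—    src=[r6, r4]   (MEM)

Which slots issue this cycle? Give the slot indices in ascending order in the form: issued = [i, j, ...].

issued = [0, 2, 3]

#0 MUL src=r9,r2 dispatched  <A:1 Mu:0 Ld:1 B:1 rd:5 wr:2>
#1 MEM src=r2 held:WAW  <A:1 Mu:0 Ld:1 B:1 rd:5 wr:2>
#2 ALU src=r6,r5 dispatched  <A:0 Mu:0 Ld:1 B:1 rd:3 wr:1>
#3 MEM src=r2,r5 dispatched  <A:0 Mu:0 Ld:0 B:1 rd:1 wr:1>
#4 ALU src=r1,r1 held:FU  <A:0 Mu:0 Ld:0 B:1 rd:1 wr:1>
#5 ALU src=r0,r4 held:FU  <A:0 Mu:0 Ld:0 B:1 rd:1 wr:1>
#6 MEM src=r6,r4 held:FU  <A:0 Mu:0 Ld:0 B:1 rd:1 wr:1>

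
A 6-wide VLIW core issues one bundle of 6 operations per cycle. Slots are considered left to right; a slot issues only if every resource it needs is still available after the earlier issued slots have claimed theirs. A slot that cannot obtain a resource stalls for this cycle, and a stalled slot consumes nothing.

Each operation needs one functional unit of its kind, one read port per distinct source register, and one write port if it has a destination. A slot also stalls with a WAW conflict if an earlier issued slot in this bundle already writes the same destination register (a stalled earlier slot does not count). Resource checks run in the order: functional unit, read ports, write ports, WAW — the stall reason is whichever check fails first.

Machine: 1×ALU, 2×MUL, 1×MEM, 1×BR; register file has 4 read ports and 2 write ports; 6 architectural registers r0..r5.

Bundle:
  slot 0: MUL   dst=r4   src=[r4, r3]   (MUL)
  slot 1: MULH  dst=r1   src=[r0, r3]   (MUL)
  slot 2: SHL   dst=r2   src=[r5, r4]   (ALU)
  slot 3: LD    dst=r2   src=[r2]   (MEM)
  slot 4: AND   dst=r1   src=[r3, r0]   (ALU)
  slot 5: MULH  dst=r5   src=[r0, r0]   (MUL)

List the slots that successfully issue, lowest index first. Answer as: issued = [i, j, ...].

  0. MUL→r4 ⇒ go  {1A/1Mu/1Ld/1B | 2r 1w}
  1. MUL→r1 ⇒ go  {1A/0Mu/1Ld/1B | 0r 0w}
  2. ALU→r2 ⇒ no(RD_PORT)  {1A/0Mu/1Ld/1B | 0r 0w}
  3. MEM→r2 ⇒ no(RD_PORT)  {1A/0Mu/1Ld/1B | 0r 0w}
  4. ALU→r1 ⇒ no(RD_PORT)  {1A/0Mu/1Ld/1B | 0r 0w}
  5. MUL→r5 ⇒ no(FU)  {1A/0Mu/1Ld/1B | 0r 0w}

issued = [0, 1]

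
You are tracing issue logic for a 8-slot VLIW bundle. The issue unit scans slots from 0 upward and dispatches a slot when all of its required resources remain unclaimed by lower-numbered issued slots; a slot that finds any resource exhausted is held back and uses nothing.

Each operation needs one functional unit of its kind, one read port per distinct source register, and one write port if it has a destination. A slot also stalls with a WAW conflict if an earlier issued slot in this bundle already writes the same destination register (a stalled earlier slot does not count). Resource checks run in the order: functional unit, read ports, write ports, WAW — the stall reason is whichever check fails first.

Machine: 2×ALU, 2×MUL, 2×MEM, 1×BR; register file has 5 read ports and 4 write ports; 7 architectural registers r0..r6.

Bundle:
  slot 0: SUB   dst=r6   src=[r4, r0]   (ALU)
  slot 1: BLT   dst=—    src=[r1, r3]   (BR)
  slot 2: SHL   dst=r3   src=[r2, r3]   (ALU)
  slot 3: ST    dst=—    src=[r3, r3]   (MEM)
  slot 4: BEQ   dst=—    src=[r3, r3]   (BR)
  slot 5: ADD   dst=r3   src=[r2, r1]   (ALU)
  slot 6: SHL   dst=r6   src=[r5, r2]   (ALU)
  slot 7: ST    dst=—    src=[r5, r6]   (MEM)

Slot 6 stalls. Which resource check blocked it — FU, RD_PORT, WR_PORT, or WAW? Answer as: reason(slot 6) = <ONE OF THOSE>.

reason(slot 6) = RD_PORT

  0. ALU→r6 ⇒ go  {1A/2Mu/2Ld/1B | 3r 3w}
  1. BR ⇒ go  {1A/2Mu/2Ld/0B | 1r 3w}
  2. ALU→r3 ⇒ no(RD_PORT)  {1A/2Mu/2Ld/0B | 1r 3w}
  3. MEM ⇒ go  {1A/2Mu/1Ld/0B | 0r 3w}
  4. BR ⇒ no(FU)  {1A/2Mu/1Ld/0B | 0r 3w}
  5. ALU→r3 ⇒ no(RD_PORT)  {1A/2Mu/1Ld/0B | 0r 3w}
  6. ALU→r6 ⇒ no(RD_PORT)  {1A/2Mu/1Ld/0B | 0r 3w}
  7. MEM ⇒ no(RD_PORT)  {1A/2Mu/1Ld/0B | 0r 3w}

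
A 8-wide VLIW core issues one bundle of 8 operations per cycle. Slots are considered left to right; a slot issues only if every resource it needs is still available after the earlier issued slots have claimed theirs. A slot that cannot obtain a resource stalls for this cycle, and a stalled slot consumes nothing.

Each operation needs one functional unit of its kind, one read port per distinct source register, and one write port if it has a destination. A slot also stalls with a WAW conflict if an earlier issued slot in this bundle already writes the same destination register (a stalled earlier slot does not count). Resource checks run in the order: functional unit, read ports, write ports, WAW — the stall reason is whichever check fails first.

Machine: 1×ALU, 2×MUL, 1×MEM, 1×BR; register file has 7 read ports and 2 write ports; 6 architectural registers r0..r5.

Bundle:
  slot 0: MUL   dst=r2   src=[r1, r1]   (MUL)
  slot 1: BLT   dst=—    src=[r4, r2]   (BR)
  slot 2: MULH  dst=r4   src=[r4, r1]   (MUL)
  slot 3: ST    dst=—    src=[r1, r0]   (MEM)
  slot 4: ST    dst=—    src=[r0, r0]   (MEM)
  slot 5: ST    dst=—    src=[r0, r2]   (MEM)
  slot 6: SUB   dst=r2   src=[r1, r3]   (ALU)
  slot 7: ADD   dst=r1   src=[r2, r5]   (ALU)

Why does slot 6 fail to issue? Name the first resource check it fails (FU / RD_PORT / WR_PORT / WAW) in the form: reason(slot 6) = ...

reason(slot 6) = RD_PORT

(0) want 1×MUL +1rd +1wr — yes → AL1|MU1|ME1|BR1|rd6|wr1
(1) want 1×BR +2rd +0wr — yes → AL1|MU1|ME1|BR0|rd4|wr1
(2) want 1×MUL +2rd +1wr — yes → AL1|MU0|ME1|BR0|rd2|wr0
(3) want 1×MEM +2rd +0wr — yes → AL1|MU0|ME0|BR0|rd0|wr0
(4) want 1×MEM +1rd +0wr — FU → AL1|MU0|ME0|BR0|rd0|wr0
(5) want 1×MEM +2rd +0wr — FU → AL1|MU0|ME0|BR0|rd0|wr0
(6) want 1×ALU +2rd +1wr — RD_PORT → AL1|MU0|ME0|BR0|rd0|wr0
(7) want 1×ALU +2rd +1wr — RD_PORT → AL1|MU0|ME0|BR0|rd0|wr0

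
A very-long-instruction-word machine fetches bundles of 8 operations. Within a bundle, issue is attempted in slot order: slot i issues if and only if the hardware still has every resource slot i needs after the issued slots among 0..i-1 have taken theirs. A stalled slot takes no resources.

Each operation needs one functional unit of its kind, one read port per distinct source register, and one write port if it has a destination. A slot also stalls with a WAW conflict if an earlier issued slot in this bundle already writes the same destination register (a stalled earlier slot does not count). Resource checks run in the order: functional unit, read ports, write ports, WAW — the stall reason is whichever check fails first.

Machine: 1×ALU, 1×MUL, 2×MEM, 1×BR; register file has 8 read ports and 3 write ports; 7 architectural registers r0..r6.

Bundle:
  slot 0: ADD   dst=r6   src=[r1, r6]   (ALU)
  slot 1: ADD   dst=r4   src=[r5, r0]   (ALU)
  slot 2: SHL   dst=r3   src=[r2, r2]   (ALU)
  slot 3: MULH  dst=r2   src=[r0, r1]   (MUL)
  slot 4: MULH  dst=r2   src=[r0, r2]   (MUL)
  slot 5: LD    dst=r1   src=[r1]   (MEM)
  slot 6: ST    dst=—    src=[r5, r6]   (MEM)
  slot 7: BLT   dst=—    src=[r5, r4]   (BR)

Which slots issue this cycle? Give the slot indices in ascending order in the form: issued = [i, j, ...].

issued = [0, 3, 5, 6]

(0) want 1×ALU +2rd +1wr — yes → AL0|MU1|ME2|BR1|rd6|wr2
(1) want 1×ALU +2rd +1wr — FU → AL0|MU1|ME2|BR1|rd6|wr2
(2) want 1×ALU +1rd +1wr — FU → AL0|MU1|ME2|BR1|rd6|wr2
(3) want 1×MUL +2rd +1wr — yes → AL0|MU0|ME2|BR1|rd4|wr1
(4) want 1×MUL +2rd +1wr — FU → AL0|MU0|ME2|BR1|rd4|wr1
(5) want 1×MEM +1rd +1wr — yes → AL0|MU0|ME1|BR1|rd3|wr0
(6) want 1×MEM +2rd +0wr — yes → AL0|MU0|ME0|BR1|rd1|wr0
(7) want 1×BR +2rd +0wr — RD_PORT → AL0|MU0|ME0|BR1|rd1|wr0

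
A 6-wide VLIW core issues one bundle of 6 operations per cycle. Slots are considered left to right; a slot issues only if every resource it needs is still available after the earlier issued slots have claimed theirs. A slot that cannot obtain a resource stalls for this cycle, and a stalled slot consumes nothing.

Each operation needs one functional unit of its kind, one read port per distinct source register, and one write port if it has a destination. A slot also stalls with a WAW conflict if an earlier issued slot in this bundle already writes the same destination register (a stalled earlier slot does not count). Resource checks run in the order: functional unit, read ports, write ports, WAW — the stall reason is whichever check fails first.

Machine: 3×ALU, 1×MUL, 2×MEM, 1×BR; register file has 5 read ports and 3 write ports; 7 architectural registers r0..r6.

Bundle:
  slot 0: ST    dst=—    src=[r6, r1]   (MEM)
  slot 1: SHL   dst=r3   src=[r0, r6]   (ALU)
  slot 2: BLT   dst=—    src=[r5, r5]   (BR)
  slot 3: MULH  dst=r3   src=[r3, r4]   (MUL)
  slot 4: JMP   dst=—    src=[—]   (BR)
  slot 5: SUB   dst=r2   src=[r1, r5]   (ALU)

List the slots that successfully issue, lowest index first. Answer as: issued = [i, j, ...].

[0] MEM needs rd=2 wr=0: ok; after: ALU=3 MUL=1 MEM=1 BR=1, R=3, W=3
[1] ALU needs rd=2 wr=1: ok; after: ALU=2 MUL=1 MEM=1 BR=1, R=1, W=2
[2] BR needs rd=1 wr=0: ok; after: ALU=2 MUL=1 MEM=1 BR=0, R=0, W=2
[3] MUL needs rd=2 wr=1: RD_PORT; after: ALU=2 MUL=1 MEM=1 BR=0, R=0, W=2
[4] BR needs rd=0 wr=0: FU; after: ALU=2 MUL=1 MEM=1 BR=0, R=0, W=2
[5] ALU needs rd=2 wr=1: RD_PORT; after: ALU=2 MUL=1 MEM=1 BR=0, R=0, W=2

issued = [0, 1, 2]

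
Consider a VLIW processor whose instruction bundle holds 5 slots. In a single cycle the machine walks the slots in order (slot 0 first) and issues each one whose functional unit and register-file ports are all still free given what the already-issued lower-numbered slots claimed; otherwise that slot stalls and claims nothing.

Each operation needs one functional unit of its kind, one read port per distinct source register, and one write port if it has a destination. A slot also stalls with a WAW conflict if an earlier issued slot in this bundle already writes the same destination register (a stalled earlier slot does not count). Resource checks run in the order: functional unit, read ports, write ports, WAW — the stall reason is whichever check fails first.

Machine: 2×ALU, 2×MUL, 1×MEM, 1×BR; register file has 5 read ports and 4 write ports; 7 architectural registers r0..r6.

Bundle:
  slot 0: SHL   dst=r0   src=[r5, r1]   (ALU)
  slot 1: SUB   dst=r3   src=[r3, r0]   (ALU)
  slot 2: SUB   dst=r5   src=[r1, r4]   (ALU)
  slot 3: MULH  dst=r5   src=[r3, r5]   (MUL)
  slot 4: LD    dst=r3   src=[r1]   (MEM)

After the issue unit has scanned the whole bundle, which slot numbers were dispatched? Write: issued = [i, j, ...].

slot 0 (ALU): ISSUE — free A1,Mu2,Ld1,B1 rp3 wp3
slot 1 (ALU): ISSUE — free A0,Mu2,Ld1,B1 rp1 wp2
slot 2 (ALU): stall FU — free A0,Mu2,Ld1,B1 rp1 wp2
slot 3 (MUL): stall RD_PORT — free A0,Mu2,Ld1,B1 rp1 wp2
slot 4 (MEM): stall WAW — free A0,Mu2,Ld1,B1 rp1 wp2

issued = [0, 1]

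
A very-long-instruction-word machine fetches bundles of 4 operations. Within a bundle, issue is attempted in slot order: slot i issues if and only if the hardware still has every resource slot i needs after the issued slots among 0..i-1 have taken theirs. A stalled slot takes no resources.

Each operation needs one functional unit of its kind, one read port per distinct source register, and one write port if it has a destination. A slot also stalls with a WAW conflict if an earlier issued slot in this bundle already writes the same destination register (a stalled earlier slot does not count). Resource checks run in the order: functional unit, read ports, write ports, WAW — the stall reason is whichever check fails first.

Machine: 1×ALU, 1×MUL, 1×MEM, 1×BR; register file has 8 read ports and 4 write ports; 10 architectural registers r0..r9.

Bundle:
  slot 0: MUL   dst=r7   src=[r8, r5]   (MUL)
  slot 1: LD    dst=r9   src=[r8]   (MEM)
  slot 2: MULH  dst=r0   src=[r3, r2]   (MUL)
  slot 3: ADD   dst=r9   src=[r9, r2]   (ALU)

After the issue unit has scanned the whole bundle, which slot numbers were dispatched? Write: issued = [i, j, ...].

issued = [0, 1]

#0 MUL src=r8,r5 dispatched  <A:1 Mu:0 Ld:1 B:1 rd:6 wr:3>
#1 MEM src=r8 dispatched  <A:1 Mu:0 Ld:0 B:1 rd:5 wr:2>
#2 MUL src=r3,r2 held:FU  <A:1 Mu:0 Ld:0 B:1 rd:5 wr:2>
#3 ALU src=r9,r2 held:WAW  <A:1 Mu:0 Ld:0 B:1 rd:5 wr:2>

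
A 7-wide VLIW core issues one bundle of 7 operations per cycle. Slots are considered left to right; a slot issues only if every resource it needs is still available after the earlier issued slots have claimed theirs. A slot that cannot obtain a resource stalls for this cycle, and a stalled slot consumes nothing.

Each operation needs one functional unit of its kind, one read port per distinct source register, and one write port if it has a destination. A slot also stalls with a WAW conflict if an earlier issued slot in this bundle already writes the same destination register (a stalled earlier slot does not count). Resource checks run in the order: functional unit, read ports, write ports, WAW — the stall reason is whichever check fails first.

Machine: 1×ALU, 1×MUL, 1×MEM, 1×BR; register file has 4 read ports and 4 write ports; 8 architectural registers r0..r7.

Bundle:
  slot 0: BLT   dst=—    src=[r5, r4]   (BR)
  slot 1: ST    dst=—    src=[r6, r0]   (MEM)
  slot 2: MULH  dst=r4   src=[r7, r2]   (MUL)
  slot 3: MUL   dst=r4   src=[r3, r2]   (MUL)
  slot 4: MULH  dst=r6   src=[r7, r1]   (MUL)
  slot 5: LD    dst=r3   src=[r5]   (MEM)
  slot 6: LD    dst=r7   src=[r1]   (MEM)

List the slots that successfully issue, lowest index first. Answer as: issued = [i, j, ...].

  0. BR ⇒ go  {1A/1Mu/1Ld/0B | 2r 4w}
  1. MEM ⇒ go  {1A/1Mu/0Ld/0B | 0r 4w}
  2. MUL→r4 ⇒ no(RD_PORT)  {1A/1Mu/0Ld/0B | 0r 4w}
  3. MUL→r4 ⇒ no(RD_PORT)  {1A/1Mu/0Ld/0B | 0r 4w}
  4. MUL→r6 ⇒ no(RD_PORT)  {1A/1Mu/0Ld/0B | 0r 4w}
  5. MEM→r3 ⇒ no(FU)  {1A/1Mu/0Ld/0B | 0r 4w}
  6. MEM→r7 ⇒ no(FU)  {1A/1Mu/0Ld/0B | 0r 4w}

issued = [0, 1]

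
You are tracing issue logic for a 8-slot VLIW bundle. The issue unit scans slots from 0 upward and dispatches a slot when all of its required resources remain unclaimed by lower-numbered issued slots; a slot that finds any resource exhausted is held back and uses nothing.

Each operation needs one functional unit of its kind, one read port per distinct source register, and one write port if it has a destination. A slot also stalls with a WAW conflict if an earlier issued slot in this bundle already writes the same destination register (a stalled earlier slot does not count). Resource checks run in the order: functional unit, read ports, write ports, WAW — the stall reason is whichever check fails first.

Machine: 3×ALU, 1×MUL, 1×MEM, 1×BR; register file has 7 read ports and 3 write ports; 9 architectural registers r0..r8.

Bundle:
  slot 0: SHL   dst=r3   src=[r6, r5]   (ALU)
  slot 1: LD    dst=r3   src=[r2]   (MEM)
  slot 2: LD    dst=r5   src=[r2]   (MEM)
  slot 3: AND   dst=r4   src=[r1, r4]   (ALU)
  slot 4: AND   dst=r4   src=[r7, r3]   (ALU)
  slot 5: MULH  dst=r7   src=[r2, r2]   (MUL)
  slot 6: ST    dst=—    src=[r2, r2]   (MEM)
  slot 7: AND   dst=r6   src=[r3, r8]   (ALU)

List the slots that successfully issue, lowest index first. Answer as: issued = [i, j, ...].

  0. ALU→r3 ⇒ go  {2A/1Mu/1Ld/1B | 5r 2w}
  1. MEM→r3 ⇒ no(WAW)  {2A/1Mu/1Ld/1B | 5r 2w}
  2. MEM→r5 ⇒ go  {2A/1Mu/0Ld/1B | 4r 1w}
  3. ALU→r4 ⇒ go  {1A/1Mu/0Ld/1B | 2r 0w}
  4. ALU→r4 ⇒ no(WR_PORT)  {1A/1Mu/0Ld/1B | 2r 0w}
  5. MUL→r7 ⇒ no(WR_PORT)  {1A/1Mu/0Ld/1B | 2r 0w}
  6. MEM ⇒ no(FU)  {1A/1Mu/0Ld/1B | 2r 0w}
  7. ALU→r6 ⇒ no(WR_PORT)  {1A/1Mu/0Ld/1B | 2r 0w}

issued = [0, 2, 3]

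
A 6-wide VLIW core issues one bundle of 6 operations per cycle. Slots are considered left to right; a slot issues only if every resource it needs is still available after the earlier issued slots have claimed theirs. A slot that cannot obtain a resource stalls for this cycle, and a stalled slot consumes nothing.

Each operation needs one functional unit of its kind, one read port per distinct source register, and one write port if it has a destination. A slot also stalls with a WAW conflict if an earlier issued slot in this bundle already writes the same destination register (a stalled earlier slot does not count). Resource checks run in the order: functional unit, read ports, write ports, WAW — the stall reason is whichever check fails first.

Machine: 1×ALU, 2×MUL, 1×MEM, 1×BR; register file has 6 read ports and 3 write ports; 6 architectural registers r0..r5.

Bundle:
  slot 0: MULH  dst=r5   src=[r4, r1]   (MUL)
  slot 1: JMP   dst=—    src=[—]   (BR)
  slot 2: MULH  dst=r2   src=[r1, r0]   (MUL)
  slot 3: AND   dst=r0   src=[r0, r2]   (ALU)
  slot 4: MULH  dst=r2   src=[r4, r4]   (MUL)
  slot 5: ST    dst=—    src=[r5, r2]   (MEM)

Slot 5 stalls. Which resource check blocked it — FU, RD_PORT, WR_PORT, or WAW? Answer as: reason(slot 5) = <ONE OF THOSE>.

  0. MUL→r5 ⇒ go  {1A/1Mu/1Ld/1B | 4r 2w}
  1. BR ⇒ go  {1A/1Mu/1Ld/0B | 4r 2w}
  2. MUL→r2 ⇒ go  {1A/0Mu/1Ld/0B | 2r 1w}
  3. ALU→r0 ⇒ go  {0A/0Mu/1Ld/0B | 0r 0w}
  4. MUL→r2 ⇒ no(FU)  {0A/0Mu/1Ld/0B | 0r 0w}
  5. MEM ⇒ no(RD_PORT)  {0A/0Mu/1Ld/0B | 0r 0w}

reason(slot 5) = RD_PORT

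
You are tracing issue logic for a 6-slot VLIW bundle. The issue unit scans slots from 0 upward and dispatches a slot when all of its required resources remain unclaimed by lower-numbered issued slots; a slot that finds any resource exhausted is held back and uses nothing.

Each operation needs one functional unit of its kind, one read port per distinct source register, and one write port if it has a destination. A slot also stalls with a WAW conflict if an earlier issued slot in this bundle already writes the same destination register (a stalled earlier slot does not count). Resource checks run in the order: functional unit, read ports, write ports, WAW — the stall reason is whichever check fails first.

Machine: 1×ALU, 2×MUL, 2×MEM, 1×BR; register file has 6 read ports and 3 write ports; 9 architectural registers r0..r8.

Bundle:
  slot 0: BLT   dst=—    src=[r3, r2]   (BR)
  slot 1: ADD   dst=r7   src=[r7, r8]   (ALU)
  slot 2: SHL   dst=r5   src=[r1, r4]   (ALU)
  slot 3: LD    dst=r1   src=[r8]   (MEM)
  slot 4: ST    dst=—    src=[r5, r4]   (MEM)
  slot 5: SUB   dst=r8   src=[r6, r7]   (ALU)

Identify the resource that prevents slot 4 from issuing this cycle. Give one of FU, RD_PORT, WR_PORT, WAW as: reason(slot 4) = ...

  0. BR ⇒ go  {1A/2Mu/2Ld/0B | 4r 3w}
  1. ALU→r7 ⇒ go  {0A/2Mu/2Ld/0B | 2r 2w}
  2. ALU→r5 ⇒ no(FU)  {0A/2Mu/2Ld/0B | 2r 2w}
  3. MEM→r1 ⇒ go  {0A/2Mu/1Ld/0B | 1r 1w}
  4. MEM ⇒ no(RD_PORT)  {0A/2Mu/1Ld/0B | 1r 1w}
  5. ALU→r8 ⇒ no(FU)  {0A/2Mu/1Ld/0B | 1r 1w}

reason(slot 4) = RD_PORT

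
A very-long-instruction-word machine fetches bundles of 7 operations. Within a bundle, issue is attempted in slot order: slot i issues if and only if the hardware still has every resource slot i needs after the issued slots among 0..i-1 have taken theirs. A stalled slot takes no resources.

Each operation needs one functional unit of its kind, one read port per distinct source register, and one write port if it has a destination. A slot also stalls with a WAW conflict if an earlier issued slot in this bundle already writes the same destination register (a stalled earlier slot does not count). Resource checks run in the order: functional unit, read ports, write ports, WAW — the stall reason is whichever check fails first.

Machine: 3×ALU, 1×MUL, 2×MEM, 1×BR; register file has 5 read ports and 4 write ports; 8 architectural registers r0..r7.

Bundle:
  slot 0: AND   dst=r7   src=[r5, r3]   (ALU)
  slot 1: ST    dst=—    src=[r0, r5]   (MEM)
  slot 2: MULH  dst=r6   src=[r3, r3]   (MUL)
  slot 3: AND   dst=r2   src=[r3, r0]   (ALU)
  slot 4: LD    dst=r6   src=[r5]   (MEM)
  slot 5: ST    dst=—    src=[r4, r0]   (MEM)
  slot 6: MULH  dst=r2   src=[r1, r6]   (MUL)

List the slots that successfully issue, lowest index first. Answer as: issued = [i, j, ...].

(0) want 1×ALU +2rd +1wr — yes → AL2|MU1|ME2|BR1|rd3|wr3
(1) want 1×MEM +2rd +0wr — yes → AL2|MU1|ME1|BR1|rd1|wr3
(2) want 1×MUL +1rd +1wr — yes → AL2|MU0|ME1|BR1|rd0|wr2
(3) want 1×ALU +2rd +1wr — RD_PORT → AL2|MU0|ME1|BR1|rd0|wr2
(4) want 1×MEM +1rd +1wr — RD_PORT → AL2|MU0|ME1|BR1|rd0|wr2
(5) want 1×MEM +2rd +0wr — RD_PORT → AL2|MU0|ME1|BR1|rd0|wr2
(6) want 1×MUL +2rd +1wr — FU → AL2|MU0|ME1|BR1|rd0|wr2

issued = [0, 1, 2]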